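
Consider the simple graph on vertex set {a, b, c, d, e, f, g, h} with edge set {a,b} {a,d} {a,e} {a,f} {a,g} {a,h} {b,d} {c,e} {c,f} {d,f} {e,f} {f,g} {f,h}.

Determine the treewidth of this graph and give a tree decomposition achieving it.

Treewidth 2.
One such decomposition:
Bags: B1 = {a, d, f}  B2 = {a, f, h}  B3 = {a, e, f}  B4 = {a, f, g}  B5 = {a, b, d}  B6 = {c, e, f}
Tree: B1–B2, B2–B3, B3–B4, B1–B5, B3–B6

The largest bag has 3 vertices, giving width 2; this decomposition certifies tw(G) ≤ 2. Conversely, {c, e, f} is a clique of size 3, and the vertices of any clique must share a bag in every tree decomposition; so some bag has ≥ 3 vertices and tw(G) ≥ 2. The upper and lower bounds meet at 2, so that is the treewidth.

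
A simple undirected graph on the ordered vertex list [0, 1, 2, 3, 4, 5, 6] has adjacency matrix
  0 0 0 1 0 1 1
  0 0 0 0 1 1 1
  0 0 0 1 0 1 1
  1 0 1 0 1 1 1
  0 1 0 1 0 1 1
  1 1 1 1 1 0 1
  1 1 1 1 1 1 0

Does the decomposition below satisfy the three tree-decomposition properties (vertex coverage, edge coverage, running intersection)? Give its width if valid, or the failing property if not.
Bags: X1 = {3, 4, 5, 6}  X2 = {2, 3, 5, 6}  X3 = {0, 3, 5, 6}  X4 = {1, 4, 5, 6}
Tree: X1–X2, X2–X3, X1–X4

Yes; width 3.

Checking the three conditions: (i) the bags cover all of {0, 1, 2, 3, 4, 5, 6}; (ii) for each edge, some bag contains both endpoints; (iii) the bags containing any fixed vertex form a subtree. All hold, so the decomposition is valid with width 4 − 1 = 3.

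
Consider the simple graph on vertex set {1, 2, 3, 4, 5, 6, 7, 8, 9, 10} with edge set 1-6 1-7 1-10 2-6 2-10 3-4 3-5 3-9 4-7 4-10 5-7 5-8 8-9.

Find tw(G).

A width-2 tree decomposition is:
Bags: B1 = {5, 8, 9}  B2 = {3, 5, 9}  B3 = {3, 5, 7}  B4 = {3, 4, 7}  B5 = {1, 4, 7}  B6 = {1, 4, 10}  B7 = {1, 6, 10}  B8 = {2, 6, 10}
Tree: B1–B2, B2–B3, B3–B4, B4–B5, B5–B6, B6–B7, B7–B8
Each bag holds 3 vertices, so the decomposition has width 2, which upper-bounds the treewidth. Since 8–9–3–5–8 is a cycle in G, G is not acyclic. Forests are exactly the graphs of treewidth ≤ 1, so tw(G) ≥ 2. The upper and lower bounds meet at 2, so that is the treewidth.

2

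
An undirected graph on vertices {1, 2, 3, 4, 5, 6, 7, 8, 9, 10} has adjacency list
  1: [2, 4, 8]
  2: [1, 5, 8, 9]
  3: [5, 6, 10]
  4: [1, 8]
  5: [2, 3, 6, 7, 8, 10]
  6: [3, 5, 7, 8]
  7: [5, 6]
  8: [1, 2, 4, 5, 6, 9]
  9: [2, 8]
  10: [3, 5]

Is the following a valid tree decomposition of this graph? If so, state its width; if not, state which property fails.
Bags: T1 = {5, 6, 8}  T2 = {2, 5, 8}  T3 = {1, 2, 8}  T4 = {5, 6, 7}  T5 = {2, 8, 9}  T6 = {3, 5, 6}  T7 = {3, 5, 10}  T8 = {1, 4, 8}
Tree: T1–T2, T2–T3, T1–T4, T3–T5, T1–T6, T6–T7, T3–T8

Checking the three conditions: (i) the bags cover all of {1, 2, 3, 4, 5, 6, 7, 8, 9, 10}; (ii) for each edge, some bag contains both endpoints; (iii) the bags containing any fixed vertex form a subtree. All hold, so the decomposition is valid with width 3 − 1 = 2.

Yes; width 2.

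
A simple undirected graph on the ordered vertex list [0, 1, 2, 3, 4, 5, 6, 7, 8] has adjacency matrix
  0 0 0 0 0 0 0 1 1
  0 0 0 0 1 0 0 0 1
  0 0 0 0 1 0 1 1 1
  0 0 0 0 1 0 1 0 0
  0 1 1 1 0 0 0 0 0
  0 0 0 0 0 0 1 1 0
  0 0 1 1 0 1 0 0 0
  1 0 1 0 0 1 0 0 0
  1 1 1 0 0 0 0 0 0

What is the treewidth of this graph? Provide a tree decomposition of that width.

Every bag has size at most 4, so the width is 4 − 1 = 3 and tw(G) ≤ 3. For the lower bound: the 4 vertex sets {0,5,7}, {6}, {2}, {1,3,4,8} are disjoint, each induces a connected subgraph, and every pair is joined by at least one edge of G. Contracting each set to a single vertex therefore yields K_{4} as a minor, and since treewidth is minor-monotone, tw(G) ≥ tw(K_{4}) = 3. Combining the bounds, tw(G) = 3.

Treewidth 3.
Bags: B1 = {0, 5, 6, 7}  B2 = {0, 2, 6, 7}  B3 = {0, 2, 6, 8}  B4 = {2, 3, 6, 8}  B5 = {2, 3, 4, 8}  B6 = {1, 3, 4, 8}
Tree: B1–B2, B2–B3, B3–B4, B4–B5, B5–B6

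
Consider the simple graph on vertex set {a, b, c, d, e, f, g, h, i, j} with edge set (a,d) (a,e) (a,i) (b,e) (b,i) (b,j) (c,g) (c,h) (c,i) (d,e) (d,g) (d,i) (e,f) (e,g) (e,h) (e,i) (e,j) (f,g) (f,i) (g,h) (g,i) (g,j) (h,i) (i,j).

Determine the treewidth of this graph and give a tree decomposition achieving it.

Treewidth 3.
One optimal decomposition is:
Bags: B1 = {e, f, g, i}  B2 = {d, e, g, i}  B3 = {a, d, e, i}  B4 = {e, g, i, j}  B5 = {e, g, h, i}  B6 = {c, g, h, i}  B7 = {b, e, i, j}
Tree: B1–B2, B2–B3, B1–B4, B4–B5, B5–B6, B4–B7

Every bag has size at most 4, so the width is 4 − 1 = 3 and tw(G) ≤ 3. On the other hand G contains the 4-clique {d, e, g, i}. A clique must lie in a single bag of any decomposition, so no decomposition can have width below 3. Hence tw(G) = 3 exactly.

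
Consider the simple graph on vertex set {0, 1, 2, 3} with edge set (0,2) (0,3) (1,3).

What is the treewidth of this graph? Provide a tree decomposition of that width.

The largest bag has 2 vertices, giving width 1; this decomposition certifies tw(G) ≤ 1. Since G has at least one edge (e.g. 0–3), it is not an edgeless graph, so tw(G) ≥ 1. The upper and lower bounds meet at 1, so that is the treewidth.

Treewidth 1.
Bags: B1 = {0, 3}  B2 = {0, 2}  B3 = {1, 3}
Tree: B1–B2, B1–B3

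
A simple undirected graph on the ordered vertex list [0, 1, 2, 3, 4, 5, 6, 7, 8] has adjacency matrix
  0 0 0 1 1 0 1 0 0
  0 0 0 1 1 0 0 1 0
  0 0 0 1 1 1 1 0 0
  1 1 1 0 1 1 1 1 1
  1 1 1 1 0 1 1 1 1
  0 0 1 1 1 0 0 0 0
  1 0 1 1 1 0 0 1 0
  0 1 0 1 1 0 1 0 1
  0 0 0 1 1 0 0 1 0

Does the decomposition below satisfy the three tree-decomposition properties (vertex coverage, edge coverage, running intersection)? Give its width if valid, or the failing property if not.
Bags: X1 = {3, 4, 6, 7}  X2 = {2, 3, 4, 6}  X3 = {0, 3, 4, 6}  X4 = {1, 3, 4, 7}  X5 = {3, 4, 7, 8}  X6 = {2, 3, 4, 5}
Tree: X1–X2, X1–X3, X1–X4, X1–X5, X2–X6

Checking the three conditions: (i) the bags cover all of {0, 1, 2, 3, 4, 5, 6, 7, 8}; (ii) for each edge, some bag contains both endpoints; (iii) the bags containing any fixed vertex form a subtree. All hold, so the decomposition is valid with width 4 − 1 = 3.

Yes; width 3.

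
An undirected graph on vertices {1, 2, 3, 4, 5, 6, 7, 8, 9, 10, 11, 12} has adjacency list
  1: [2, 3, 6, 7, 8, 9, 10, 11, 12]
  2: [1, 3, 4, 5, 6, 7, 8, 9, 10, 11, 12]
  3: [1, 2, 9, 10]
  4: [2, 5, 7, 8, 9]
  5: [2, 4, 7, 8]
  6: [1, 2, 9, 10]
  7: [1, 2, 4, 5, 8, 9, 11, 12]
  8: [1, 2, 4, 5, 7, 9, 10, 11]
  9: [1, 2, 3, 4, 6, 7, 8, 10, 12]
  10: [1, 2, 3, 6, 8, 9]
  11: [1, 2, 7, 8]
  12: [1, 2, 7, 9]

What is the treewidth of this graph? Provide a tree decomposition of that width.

Treewidth 4.
One such decomposition:
Bags: B1 = {1, 2, 8, 9, 10}  B2 = {1, 2, 7, 8, 9}  B3 = {1, 2, 3, 9, 10}  B4 = {1, 2, 6, 9, 10}  B5 = {2, 4, 7, 8, 9}  B6 = {1, 2, 7, 9, 12}  B7 = {1, 2, 7, 8, 11}  B8 = {2, 4, 5, 7, 8}
Tree: B1–B2, B1–B3, B1–B4, B2–B5, B2–B6, B2–B7, B5–B8

The largest bag has 5 vertices, giving width 4; this decomposition certifies tw(G) ≤ 4. Conversely, {1, 2, 8, 9, 10} is a clique of size 5, and the vertices of any clique must share a bag in every tree decomposition; so some bag has ≥ 5 vertices and tw(G) ≥ 4. Combining the bounds, tw(G) = 4.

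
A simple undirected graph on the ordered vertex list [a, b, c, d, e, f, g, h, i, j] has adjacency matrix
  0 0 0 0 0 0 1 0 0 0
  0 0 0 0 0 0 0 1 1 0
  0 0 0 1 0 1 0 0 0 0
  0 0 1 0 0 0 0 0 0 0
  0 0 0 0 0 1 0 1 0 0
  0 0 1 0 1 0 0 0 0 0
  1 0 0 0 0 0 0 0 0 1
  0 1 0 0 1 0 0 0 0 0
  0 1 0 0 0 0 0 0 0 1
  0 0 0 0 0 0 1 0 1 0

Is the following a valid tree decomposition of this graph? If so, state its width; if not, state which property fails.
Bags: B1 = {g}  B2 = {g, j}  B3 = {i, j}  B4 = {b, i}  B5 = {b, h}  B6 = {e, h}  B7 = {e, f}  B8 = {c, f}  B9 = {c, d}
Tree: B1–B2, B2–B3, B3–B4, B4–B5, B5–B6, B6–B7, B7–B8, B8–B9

No — vertex a appears in no bag.

A tree decomposition must satisfy three properties: every vertex lies in some bag; for every edge, both endpoints lie together in some bag; and for every vertex, the bags containing it form a connected subtree. Here vertex a appears in no bag, so the decomposition is invalid.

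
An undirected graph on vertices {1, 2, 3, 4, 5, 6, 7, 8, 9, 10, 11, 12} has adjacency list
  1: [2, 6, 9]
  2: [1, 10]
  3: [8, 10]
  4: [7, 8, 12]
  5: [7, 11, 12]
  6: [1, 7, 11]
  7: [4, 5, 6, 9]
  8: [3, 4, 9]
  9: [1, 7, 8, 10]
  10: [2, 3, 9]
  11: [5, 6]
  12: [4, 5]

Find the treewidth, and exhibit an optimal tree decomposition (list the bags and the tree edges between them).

Treewidth 3.
One such decomposition:
Bags: B1 = {2, 3, 8, 10}  B2 = {2, 8, 9, 10}  B3 = {1, 2, 8, 9}  B4 = {1, 4, 8, 9}  B5 = {1, 4, 7, 9}  B6 = {1, 4, 6, 7}  B7 = {4, 6, 7, 12}  B8 = {5, 6, 7, 12}  B9 = {5, 6, 11, 12}
Tree: B1–B2, B2–B3, B3–B4, B4–B5, B5–B6, B6–B7, B7–B8, B8–B9

The largest bag has 4 vertices, giving width 3; this decomposition certifies tw(G) ≤ 3. For the lower bound: the 4 vertex sets {2,3,10}, {8}, {9}, {1,4,6,7} are disjoint, each induces a connected subgraph, and every pair is joined by at least one edge of G. Contracting each set to a single vertex therefore yields K_{4} as a minor, and since treewidth is minor-monotone, tw(G) ≥ tw(K_{4}) = 3. Hence tw(G) = 3 exactly.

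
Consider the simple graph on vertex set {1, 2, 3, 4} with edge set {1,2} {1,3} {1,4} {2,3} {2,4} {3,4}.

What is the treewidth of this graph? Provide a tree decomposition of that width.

Treewidth 3.
Bags: B1 = {1, 2, 3, 4}
Tree: (single bag)

With just one bag of size 4, the width is 4 − 1 = 3, so tw(G) ≤ 3. For the lower bound, the 4 vertices {1, 2, 3, 4} are pairwise adjacent, and any tree decomposition puts a clique entirely inside one bag — forcing width ≥ 3. The upper and lower bounds meet at 3, so that is the treewidth.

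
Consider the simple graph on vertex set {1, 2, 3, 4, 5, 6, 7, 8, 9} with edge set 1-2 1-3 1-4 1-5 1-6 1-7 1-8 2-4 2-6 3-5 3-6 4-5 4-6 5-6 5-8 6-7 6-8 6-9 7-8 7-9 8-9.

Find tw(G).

3

A width-3 tree decomposition is:
Bags: B1 = {1, 4, 5, 6}  B2 = {1, 2, 4, 6}  B3 = {1, 5, 6, 8}  B4 = {1, 3, 5, 6}  B5 = {1, 6, 7, 8}  B6 = {6, 7, 8, 9}
Tree: B1–B2, B1–B3, B1–B4, B3–B5, B5–B6
Every bag has size at most 4, so the width is 4 − 1 = 3 and tw(G) ≤ 3. Conversely, {1, 2, 4, 6} is a clique of size 4, and the vertices of any clique must share a bag in every tree decomposition; so some bag has ≥ 4 vertices and tw(G) ≥ 3. The upper and lower bounds meet at 3, so that is the treewidth.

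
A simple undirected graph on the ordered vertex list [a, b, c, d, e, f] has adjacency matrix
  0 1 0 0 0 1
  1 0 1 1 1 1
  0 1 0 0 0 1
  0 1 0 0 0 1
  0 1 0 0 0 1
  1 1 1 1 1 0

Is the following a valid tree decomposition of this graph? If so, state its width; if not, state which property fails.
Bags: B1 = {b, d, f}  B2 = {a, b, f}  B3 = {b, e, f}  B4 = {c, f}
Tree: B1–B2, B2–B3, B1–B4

A tree decomposition must satisfy three properties: every vertex lies in some bag; for every edge, both endpoints lie together in some bag; and for every vertex, the bags containing it form a connected subtree. Here edge (b,c) lies in no bag, so the decomposition is invalid.

No — edge (b,c) lies in no bag.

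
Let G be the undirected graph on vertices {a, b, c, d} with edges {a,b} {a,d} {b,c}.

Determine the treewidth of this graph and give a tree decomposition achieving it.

Treewidth 1.
Bags: B1 = {b, c}  B2 = {a, b}  B3 = {a, d}
Tree: B1–B2, B2–B3

Each bag holds 2 vertices, so the decomposition has width 1, which upper-bounds the treewidth. Since G has at least one edge (e.g. c–b), it is not an edgeless graph, so tw(G) ≥ 1. The upper and lower bounds meet at 1, so that is the treewidth.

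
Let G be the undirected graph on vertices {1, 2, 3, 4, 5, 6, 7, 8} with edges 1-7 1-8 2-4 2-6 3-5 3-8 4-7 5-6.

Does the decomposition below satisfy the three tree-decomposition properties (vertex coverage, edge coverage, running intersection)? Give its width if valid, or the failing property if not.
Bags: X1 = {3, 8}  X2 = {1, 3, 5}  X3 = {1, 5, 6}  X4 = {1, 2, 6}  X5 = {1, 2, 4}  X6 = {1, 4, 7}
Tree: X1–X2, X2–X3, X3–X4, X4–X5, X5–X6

No — edge (1,8) lies in no bag.

A tree decomposition must satisfy three properties: every vertex lies in some bag; for every edge, both endpoints lie together in some bag; and for every vertex, the bags containing it form a connected subtree. Here edge (1,8) lies in no bag, so the decomposition is invalid.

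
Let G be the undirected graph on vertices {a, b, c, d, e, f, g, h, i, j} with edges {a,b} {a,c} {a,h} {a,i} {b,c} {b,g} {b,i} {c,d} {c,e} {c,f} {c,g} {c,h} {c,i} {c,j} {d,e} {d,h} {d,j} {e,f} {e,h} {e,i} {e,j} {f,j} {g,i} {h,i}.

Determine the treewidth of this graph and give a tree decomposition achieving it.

Treewidth 3.
Bags: B1 = {c, d, e, j}  B2 = {c, d, e, h}  B3 = {c, e, f, j}  B4 = {c, e, h, i}  B5 = {a, c, h, i}  B6 = {a, b, c, i}  B7 = {b, c, g, i}
Tree: B1–B2, B1–B3, B2–B4, B4–B5, B5–B6, B6–B7

Each bag holds 4 vertices, so the decomposition has width 3, which upper-bounds the treewidth. For the lower bound, the 4 vertices {c, d, e, j} are pairwise adjacent, and any tree decomposition puts a clique entirely inside one bag — forcing width ≥ 3. Therefore the treewidth is 3.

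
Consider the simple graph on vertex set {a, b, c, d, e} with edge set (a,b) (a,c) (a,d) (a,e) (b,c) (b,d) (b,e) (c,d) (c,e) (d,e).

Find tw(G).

A width-4 tree decomposition is:
Bags: B1 = {a, b, c, d, e}
Tree: (single bag)
With just one bag of size 5, the width is 5 − 1 = 4, so tw(G) ≤ 4. On the other hand G contains the 5-clique {a, b, c, d, e}. A clique must lie in a single bag of any decomposition, so no decomposition can have width below 4. The upper and lower bounds meet at 4, so that is the treewidth.

4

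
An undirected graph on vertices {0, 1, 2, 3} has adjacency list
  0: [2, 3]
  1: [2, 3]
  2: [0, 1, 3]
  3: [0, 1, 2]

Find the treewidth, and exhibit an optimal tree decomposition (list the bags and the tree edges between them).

Treewidth 2.
One optimal decomposition is:
Bags: B1 = {1, 2, 3}  B2 = {0, 2, 3}
Tree: B1–B2

Each bag holds 3 vertices, so the decomposition has width 2, which upper-bounds the treewidth. For the lower bound, the 3 vertices {0, 2, 3} are pairwise adjacent, and any tree decomposition puts a clique entirely inside one bag — forcing width ≥ 2. Therefore the treewidth is 2.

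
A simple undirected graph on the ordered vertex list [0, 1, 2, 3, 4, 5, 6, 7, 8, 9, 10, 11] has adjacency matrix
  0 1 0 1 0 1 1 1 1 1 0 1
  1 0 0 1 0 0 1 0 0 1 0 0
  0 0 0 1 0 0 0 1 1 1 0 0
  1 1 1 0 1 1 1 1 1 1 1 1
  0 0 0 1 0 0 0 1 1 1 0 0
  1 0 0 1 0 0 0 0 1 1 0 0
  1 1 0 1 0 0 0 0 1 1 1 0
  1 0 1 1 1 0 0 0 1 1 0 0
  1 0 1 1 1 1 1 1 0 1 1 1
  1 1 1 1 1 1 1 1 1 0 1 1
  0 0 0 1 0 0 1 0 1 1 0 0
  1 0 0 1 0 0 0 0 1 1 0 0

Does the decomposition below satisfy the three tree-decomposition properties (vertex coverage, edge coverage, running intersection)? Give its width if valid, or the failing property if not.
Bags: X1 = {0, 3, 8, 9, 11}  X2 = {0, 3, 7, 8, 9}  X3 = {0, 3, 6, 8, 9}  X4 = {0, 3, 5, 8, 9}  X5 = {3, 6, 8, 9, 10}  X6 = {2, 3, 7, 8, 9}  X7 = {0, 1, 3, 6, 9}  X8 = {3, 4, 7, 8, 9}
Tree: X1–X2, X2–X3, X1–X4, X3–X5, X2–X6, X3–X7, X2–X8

Yes; width 4.

Every vertex of G appears in some bag (union = {0, 1, 2, 3, 4, 5, 6, 7, 8, 9, 10, 11}); every edge is covered by a bag; and for each vertex v the set of bags containing v is connected in the bag tree. The decomposition is therefore valid. The largest bag has 5 vertices, so the width is 4.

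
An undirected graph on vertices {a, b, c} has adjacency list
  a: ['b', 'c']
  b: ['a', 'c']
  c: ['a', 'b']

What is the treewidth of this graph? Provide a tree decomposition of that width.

With just one bag of size 3, the width is 3 − 1 = 2, so tw(G) ≤ 2. On the other hand G contains the 3-clique {a, b, c}. A clique must lie in a single bag of any decomposition, so no decomposition can have width below 2. Hence tw(G) = 2 exactly.

Treewidth 2.
One optimal decomposition is:
Bags: B1 = {a, b, c}
Tree: (single bag)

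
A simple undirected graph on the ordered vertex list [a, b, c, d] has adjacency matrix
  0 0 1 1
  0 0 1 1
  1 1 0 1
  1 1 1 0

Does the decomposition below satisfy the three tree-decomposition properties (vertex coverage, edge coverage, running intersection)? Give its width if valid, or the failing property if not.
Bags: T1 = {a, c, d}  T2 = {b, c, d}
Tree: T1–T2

Checking the three conditions: (i) the bags cover all of {a, b, c, d}; (ii) for each edge, some bag contains both endpoints; (iii) the bags containing any fixed vertex form a subtree. All hold, so the decomposition is valid with width 3 − 1 = 2.

Yes; width 2.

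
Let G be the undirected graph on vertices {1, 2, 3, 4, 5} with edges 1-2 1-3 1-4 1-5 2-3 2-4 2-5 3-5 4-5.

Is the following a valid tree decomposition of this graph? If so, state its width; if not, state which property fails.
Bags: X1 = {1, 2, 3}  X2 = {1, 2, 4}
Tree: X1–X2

No — vertex 5 appears in no bag.

A tree decomposition must satisfy three properties: every vertex lies in some bag; for every edge, both endpoints lie together in some bag; and for every vertex, the bags containing it form a connected subtree. Here vertex 5 appears in no bag, so the decomposition is invalid.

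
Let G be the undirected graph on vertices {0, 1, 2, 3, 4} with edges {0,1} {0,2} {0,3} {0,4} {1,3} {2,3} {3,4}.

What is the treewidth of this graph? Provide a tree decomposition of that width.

Treewidth 2.
One optimal decomposition is:
Bags: B1 = {0, 2, 3}  B2 = {0, 3, 4}  B3 = {0, 1, 3}
Tree: B1–B2, B1–B3

Each bag holds 3 vertices, so the decomposition has width 2, which upper-bounds the treewidth. For the lower bound, the 3 vertices {0, 1, 3} are pairwise adjacent, and any tree decomposition puts a clique entirely inside one bag — forcing width ≥ 2. Hence tw(G) = 2 exactly.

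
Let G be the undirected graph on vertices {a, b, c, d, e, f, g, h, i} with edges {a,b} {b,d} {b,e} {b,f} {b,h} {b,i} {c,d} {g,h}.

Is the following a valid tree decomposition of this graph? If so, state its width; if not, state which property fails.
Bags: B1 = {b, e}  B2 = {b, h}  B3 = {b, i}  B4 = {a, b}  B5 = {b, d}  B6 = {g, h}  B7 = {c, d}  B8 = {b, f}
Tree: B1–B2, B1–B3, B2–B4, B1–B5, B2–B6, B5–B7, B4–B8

Checking the three conditions: (i) the bags cover all of {a, b, c, d, e, f, g, h, i}; (ii) for each edge, some bag contains both endpoints; (iii) the bags containing any fixed vertex form a subtree. All hold, so the decomposition is valid with width 2 − 1 = 1.

Yes; width 1.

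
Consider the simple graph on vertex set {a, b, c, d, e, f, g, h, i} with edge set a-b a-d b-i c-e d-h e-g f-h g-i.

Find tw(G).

1

A width-1 tree decomposition is:
Bags: B1 = {f, h}  B2 = {d, h}  B3 = {a, d}  B4 = {a, b}  B5 = {b, i}  B6 = {g, i}  B7 = {e, g}  B8 = {c, e}
Tree: B1–B2, B2–B3, B3–B4, B4–B5, B5–B6, B6–B7, B7–B8
Each bag holds 2 vertices, so the decomposition has width 1, which upper-bounds the treewidth. Any graph with an edge has treewidth ≥ 1, and G has the edge f–h. Combining the bounds, tw(G) = 1.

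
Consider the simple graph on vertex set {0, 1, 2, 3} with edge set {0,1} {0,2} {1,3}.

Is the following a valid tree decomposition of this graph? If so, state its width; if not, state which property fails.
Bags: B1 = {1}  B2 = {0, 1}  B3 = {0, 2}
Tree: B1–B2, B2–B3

A tree decomposition must satisfy three properties: every vertex lies in some bag; for every edge, both endpoints lie together in some bag; and for every vertex, the bags containing it form a connected subtree. Here vertex 3 appears in no bag, so the decomposition is invalid.

No — vertex 3 appears in no bag.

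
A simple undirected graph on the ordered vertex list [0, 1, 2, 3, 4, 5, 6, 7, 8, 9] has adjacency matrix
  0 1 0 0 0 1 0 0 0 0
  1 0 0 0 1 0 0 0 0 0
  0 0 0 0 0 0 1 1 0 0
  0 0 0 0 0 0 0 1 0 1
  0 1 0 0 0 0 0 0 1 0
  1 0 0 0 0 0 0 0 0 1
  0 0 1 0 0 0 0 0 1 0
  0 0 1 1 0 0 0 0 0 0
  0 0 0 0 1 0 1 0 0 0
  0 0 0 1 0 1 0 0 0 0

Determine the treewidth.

A width-2 tree decomposition is:
Bags: B1 = {2, 6, 8}  B2 = {2, 7, 8}  B3 = {3, 7, 8}  B4 = {3, 8, 9}  B5 = {5, 8, 9}  B6 = {0, 5, 8}  B7 = {0, 1, 8}  B8 = {1, 4, 8}
Tree: B1–B2, B2–B3, B3–B4, B4–B5, B5–B6, B6–B7, B7–B8
Each bag holds 3 vertices, so the decomposition has width 2, which upper-bounds the treewidth. For the lower bound, G contains the cycle 8–6–2–7–3–9–5–0–1–4–8, so G is not a forest; only forests have treewidth ≤ 1, hence tw(G) ≥ 2. Combining the bounds, tw(G) = 2.

2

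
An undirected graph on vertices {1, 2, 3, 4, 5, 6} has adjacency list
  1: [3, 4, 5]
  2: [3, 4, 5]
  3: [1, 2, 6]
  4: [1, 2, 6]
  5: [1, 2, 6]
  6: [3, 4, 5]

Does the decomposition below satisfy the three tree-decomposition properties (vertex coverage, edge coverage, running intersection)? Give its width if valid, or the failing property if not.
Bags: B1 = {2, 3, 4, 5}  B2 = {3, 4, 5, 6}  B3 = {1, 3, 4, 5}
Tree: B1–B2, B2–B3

Checking the three conditions: (i) the bags cover all of {1, 2, 3, 4, 5, 6}; (ii) for each edge, some bag contains both endpoints; (iii) the bags containing any fixed vertex form a subtree. All hold, so the decomposition is valid with width 4 − 1 = 3.

Yes; width 3.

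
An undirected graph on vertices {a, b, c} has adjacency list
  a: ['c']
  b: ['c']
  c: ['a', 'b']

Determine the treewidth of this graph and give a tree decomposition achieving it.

Treewidth 1.
One optimal decomposition is:
Bags: B1 = {b, c}  B2 = {a, c}
Tree: B1–B2

Each bag holds 2 vertices, so the decomposition has width 1, which upper-bounds the treewidth. Any graph with an edge has treewidth ≥ 1, and G has the edge c–b. The upper and lower bounds meet at 1, so that is the treewidth.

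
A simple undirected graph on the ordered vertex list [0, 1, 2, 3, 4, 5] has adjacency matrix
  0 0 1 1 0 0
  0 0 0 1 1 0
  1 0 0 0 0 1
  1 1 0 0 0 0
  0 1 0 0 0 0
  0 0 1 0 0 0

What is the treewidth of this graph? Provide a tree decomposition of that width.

The largest bag has 2 vertices, giving width 1; this decomposition certifies tw(G) ≤ 1. Any graph with an edge has treewidth ≥ 1, and G has the edge 0–3. Combining the bounds, tw(G) = 1.

Treewidth 1.
One such decomposition:
Bags: B1 = {0, 3}  B2 = {0, 2}  B3 = {1, 3}  B4 = {1, 4}  B5 = {2, 5}
Tree: B1–B2, B1–B3, B3–B4, B2–B5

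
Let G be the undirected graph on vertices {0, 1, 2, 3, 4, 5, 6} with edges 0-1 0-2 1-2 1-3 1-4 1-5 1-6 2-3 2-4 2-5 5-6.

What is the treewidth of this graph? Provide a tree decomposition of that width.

Treewidth 2.
Bags: B1 = {1, 2, 3}  B2 = {1, 2, 5}  B3 = {1, 2, 4}  B4 = {1, 5, 6}  B5 = {0, 1, 2}
Tree: B1–B2, B1–B3, B2–B4, B3–B5

The largest bag has 3 vertices, giving width 2; this decomposition certifies tw(G) ≤ 2. For the lower bound, the 3 vertices {0, 1, 2} are pairwise adjacent, and any tree decomposition puts a clique entirely inside one bag — forcing width ≥ 2. Combining the bounds, tw(G) = 2.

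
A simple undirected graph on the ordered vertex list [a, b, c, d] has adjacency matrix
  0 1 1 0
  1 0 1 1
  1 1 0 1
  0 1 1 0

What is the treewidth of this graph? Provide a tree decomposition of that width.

The largest bag has 3 vertices, giving width 2; this decomposition certifies tw(G) ≤ 2. On the other hand G contains the 3-clique {b, c, d}. A clique must lie in a single bag of any decomposition, so no decomposition can have width below 2. The upper and lower bounds meet at 2, so that is the treewidth.

Treewidth 2.
One such decomposition:
Bags: B1 = {b, c, d}  B2 = {a, b, c}
Tree: B1–B2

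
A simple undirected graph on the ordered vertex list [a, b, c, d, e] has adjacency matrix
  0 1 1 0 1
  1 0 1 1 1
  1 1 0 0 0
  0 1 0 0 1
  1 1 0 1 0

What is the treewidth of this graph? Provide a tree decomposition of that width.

Treewidth 2.
One optimal decomposition is:
Bags: B1 = {a, b, e}  B2 = {a, b, c}  B3 = {b, d, e}
Tree: B1–B2, B1–B3

Every bag has size at most 3, so the width is 3 − 1 = 2 and tw(G) ≤ 2. For the lower bound, the 3 vertices {b, d, e} are pairwise adjacent, and any tree decomposition puts a clique entirely inside one bag — forcing width ≥ 2. Hence tw(G) = 2 exactly.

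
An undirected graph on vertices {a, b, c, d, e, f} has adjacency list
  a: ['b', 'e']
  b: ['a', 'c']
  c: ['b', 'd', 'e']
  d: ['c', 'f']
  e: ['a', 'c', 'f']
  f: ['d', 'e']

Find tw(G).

2

A width-2 tree decomposition is:
Bags: B1 = {d, e, f}  B2 = {c, d, e}  B3 = {a, c, e}  B4 = {a, b, c}
Tree: B1–B2, B2–B3, B3–B4
Each bag holds 3 vertices, so the decomposition has width 2, which upper-bounds the treewidth. The edges f–d–c–e–f form a cycle, so G is not a tree and its treewidth is at least 2. Hence tw(G) = 2 exactly.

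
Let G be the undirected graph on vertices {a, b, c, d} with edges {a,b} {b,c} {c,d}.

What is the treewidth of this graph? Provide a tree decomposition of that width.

Treewidth 1.
One optimal decomposition is:
Bags: B1 = {c, d}  B2 = {b, c}  B3 = {a, b}
Tree: B1–B2, B2–B3

The largest bag has 2 vertices, giving width 1; this decomposition certifies tw(G) ≤ 1. Any graph with an edge has treewidth ≥ 1, and G has the edge d–c. Hence tw(G) = 1 exactly.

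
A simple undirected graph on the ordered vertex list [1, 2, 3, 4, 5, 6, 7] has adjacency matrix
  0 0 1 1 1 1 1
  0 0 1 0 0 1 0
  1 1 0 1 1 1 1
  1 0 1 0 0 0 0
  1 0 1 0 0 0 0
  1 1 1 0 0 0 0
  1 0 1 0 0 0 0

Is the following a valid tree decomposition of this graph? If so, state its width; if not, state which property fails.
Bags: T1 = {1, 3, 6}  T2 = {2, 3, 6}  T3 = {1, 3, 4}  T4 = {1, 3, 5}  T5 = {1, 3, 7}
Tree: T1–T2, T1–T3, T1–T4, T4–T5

Checking the three conditions: (i) the bags cover all of {1, 2, 3, 4, 5, 6, 7}; (ii) for each edge, some bag contains both endpoints; (iii) the bags containing any fixed vertex form a subtree. All hold, so the decomposition is valid with width 3 − 1 = 2.

Yes; width 2.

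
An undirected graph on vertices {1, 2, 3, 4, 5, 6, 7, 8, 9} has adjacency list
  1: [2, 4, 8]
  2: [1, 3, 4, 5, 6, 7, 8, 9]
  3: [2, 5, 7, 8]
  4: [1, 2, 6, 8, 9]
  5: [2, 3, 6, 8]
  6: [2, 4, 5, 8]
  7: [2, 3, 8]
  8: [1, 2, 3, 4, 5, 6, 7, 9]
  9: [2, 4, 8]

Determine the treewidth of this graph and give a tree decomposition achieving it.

Every bag has size at most 4, so the width is 4 − 1 = 3 and tw(G) ≤ 3. On the other hand G contains the 4-clique {2, 3, 5, 8}. A clique must lie in a single bag of any decomposition, so no decomposition can have width below 3. The upper and lower bounds meet at 3, so that is the treewidth.

Treewidth 3.
One optimal decomposition is:
Bags: B1 = {2, 4, 8, 9}  B2 = {2, 4, 6, 8}  B3 = {2, 5, 6, 8}  B4 = {2, 3, 5, 8}  B5 = {1, 2, 4, 8}  B6 = {2, 3, 7, 8}
Tree: B1–B2, B2–B3, B3–B4, B2–B5, B4–B6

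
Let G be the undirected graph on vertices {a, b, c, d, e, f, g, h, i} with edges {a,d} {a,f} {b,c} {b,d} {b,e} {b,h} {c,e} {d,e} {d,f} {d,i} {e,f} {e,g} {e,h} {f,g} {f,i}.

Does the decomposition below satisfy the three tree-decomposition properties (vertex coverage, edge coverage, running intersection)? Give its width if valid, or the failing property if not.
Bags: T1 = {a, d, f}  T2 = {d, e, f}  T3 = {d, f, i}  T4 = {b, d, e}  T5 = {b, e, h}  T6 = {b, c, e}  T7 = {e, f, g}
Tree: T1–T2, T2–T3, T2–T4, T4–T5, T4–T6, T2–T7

Every vertex of G appears in some bag (union = {a, b, c, d, e, f, g, h, i}); every edge is covered by a bag; and for each vertex v the set of bags containing v is connected in the bag tree. The decomposition is therefore valid. The largest bag has 3 vertices, so the width is 2.

Yes; width 2.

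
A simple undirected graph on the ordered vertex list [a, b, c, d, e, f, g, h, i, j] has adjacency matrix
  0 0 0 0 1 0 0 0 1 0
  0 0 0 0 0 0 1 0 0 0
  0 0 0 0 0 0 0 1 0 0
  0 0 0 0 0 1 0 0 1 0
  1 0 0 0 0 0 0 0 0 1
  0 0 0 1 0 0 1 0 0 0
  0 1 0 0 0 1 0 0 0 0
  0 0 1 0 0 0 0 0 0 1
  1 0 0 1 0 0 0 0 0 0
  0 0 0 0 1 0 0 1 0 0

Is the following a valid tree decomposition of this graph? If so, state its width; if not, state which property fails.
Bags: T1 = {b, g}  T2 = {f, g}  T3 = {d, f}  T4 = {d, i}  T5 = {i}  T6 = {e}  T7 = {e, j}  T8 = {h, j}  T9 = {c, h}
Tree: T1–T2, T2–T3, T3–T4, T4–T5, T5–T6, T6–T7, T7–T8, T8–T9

No — vertex a appears in no bag.

A tree decomposition must satisfy three properties: every vertex lies in some bag; for every edge, both endpoints lie together in some bag; and for every vertex, the bags containing it form a connected subtree. Here vertex a appears in no bag, so the decomposition is invalid.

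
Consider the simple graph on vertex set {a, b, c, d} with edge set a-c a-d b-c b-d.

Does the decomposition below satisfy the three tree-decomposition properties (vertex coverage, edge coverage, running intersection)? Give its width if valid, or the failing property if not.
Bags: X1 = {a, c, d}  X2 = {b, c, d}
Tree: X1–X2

Yes; width 2.

Every vertex of G appears in some bag (union = {a, b, c, d}); every edge is covered by a bag; and for each vertex v the set of bags containing v is connected in the bag tree. The decomposition is therefore valid. The largest bag has 3 vertices, so the width is 2.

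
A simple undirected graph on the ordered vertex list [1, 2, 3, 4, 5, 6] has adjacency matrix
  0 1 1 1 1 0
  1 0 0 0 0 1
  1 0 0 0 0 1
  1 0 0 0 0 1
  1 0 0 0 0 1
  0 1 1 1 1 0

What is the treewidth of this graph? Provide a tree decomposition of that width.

Treewidth 2.
One such decomposition:
Bags: B1 = {1, 3, 6}  B2 = {1, 4, 6}  B3 = {1, 5, 6}  B4 = {1, 2, 6}
Tree: B1–B2, B2–B3, B3–B4

Every bag has size at most 3, so the width is 3 − 1 = 2 and tw(G) ≤ 2. For the lower bound, G contains the cycle 3–1–4–6–3, so G is not a forest; only forests have treewidth ≤ 1, hence tw(G) ≥ 2. Therefore the treewidth is 2.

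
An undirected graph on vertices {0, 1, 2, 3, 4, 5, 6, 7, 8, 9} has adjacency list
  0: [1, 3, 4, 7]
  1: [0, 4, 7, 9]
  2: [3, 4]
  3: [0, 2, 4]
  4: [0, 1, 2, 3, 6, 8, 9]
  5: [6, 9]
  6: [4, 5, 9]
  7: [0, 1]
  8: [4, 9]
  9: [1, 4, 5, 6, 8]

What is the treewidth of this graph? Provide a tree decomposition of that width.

The largest bag has 3 vertices, giving width 2; this decomposition certifies tw(G) ≤ 2. Conversely, {0, 1, 4} is a clique of size 3, and the vertices of any clique must share a bag in every tree decomposition; so some bag has ≥ 3 vertices and tw(G) ≥ 2. Hence tw(G) = 2 exactly.

Treewidth 2.
Bags: B1 = {0, 3, 4}  B2 = {0, 1, 4}  B3 = {1, 4, 9}  B4 = {2, 3, 4}  B5 = {4, 8, 9}  B6 = {0, 1, 7}  B7 = {4, 6, 9}  B8 = {5, 6, 9}
Tree: B1–B2, B2–B3, B1–B4, B3–B5, B2–B6, B3–B7, B7–B8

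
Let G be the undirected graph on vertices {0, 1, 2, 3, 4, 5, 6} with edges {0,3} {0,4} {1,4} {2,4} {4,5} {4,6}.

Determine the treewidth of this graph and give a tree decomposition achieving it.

Each bag holds 2 vertices, so the decomposition has width 1, which upper-bounds the treewidth. Since G has at least one edge (e.g. 4–2), it is not an edgeless graph, so tw(G) ≥ 1. Combining the bounds, tw(G) = 1.

Treewidth 1.
Bags: B1 = {2, 4}  B2 = {1, 4}  B3 = {0, 4}  B4 = {0, 3}  B5 = {4, 6}  B6 = {4, 5}
Tree: B1–B2, B1–B3, B3–B4, B1–B5, B2–B6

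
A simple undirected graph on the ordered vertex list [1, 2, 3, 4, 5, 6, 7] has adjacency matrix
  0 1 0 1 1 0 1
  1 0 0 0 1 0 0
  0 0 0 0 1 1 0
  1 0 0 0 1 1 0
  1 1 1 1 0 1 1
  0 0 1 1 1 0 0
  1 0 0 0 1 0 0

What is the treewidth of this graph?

2

A width-2 tree decomposition is:
Bags: B1 = {1, 4, 5}  B2 = {4, 5, 6}  B3 = {1, 2, 5}  B4 = {1, 5, 7}  B5 = {3, 5, 6}
Tree: B1–B2, B1–B3, B3–B4, B2–B5
Each bag holds 3 vertices, so the decomposition has width 2, which upper-bounds the treewidth. For the lower bound, the 3 vertices {1, 2, 5} are pairwise adjacent, and any tree decomposition puts a clique entirely inside one bag — forcing width ≥ 2. Therefore the treewidth is 2.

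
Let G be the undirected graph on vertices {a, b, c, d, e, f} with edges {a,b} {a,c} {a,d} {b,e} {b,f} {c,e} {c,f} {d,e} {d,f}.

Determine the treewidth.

A width-3 tree decomposition is:
Bags: B1 = {a, b, e, f}  B2 = {a, c, e, f}  B3 = {a, d, e, f}
Tree: B1–B2, B2–B3
The largest bag has 4 vertices, giving width 3; this decomposition certifies tw(G) ≤ 3. For the lower bound: the 4 vertex sets {b,e}, {a,c}, {f}, {d} are disjoint, each induces a connected subgraph, and every pair is joined by at least one edge of G. Contracting each set to a single vertex therefore yields K_{4} as a minor, and since treewidth is minor-monotone, tw(G) ≥ tw(K_{4}) = 3. Combining the bounds, tw(G) = 3.

3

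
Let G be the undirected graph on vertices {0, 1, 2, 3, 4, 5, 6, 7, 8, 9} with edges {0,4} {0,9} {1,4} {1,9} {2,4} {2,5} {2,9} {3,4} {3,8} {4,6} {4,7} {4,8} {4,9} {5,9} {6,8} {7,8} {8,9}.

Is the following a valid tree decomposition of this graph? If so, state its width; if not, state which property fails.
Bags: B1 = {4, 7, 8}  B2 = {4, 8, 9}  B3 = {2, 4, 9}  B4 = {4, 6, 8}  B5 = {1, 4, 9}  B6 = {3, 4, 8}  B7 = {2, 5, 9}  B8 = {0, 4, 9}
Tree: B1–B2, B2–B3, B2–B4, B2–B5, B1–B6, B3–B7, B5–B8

Yes; width 2.

Every vertex of G appears in some bag (union = {0, 1, 2, 3, 4, 5, 6, 7, 8, 9}); every edge is covered by a bag; and for each vertex v the set of bags containing v is connected in the bag tree. The decomposition is therefore valid. The largest bag has 3 vertices, so the width is 2.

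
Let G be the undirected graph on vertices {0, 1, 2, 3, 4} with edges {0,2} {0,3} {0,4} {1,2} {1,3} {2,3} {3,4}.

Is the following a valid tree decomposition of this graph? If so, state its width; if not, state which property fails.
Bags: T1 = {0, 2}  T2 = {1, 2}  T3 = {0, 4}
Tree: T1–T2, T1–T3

No — vertex 3 appears in no bag.

A tree decomposition must satisfy three properties: every vertex lies in some bag; for every edge, both endpoints lie together in some bag; and for every vertex, the bags containing it form a connected subtree. Here vertex 3 appears in no bag, so the decomposition is invalid.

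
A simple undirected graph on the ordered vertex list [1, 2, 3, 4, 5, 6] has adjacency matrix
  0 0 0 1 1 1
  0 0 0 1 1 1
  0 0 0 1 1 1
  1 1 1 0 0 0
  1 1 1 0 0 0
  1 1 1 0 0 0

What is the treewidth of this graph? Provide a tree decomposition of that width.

Each bag holds 4 vertices, so the decomposition has width 3, which upper-bounds the treewidth. For the lower bound: the 4 vertex sets {3,4}, {2,5}, {6}, {1} are disjoint, each induces a connected subgraph, and every pair is joined by at least one edge of G. Contracting each set to a single vertex therefore yields K_{4} as a minor, and since treewidth is minor-monotone, tw(G) ≥ tw(K_{4}) = 3. Hence tw(G) = 3 exactly.

Treewidth 3.
Bags: B1 = {3, 4, 5, 6}  B2 = {2, 4, 5, 6}  B3 = {1, 4, 5, 6}
Tree: B1–B2, B2–B3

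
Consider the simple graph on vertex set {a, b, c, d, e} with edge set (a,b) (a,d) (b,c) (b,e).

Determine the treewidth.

1

A width-1 tree decomposition is:
Bags: B1 = {a, b}  B2 = {a, d}  B3 = {b, c}  B4 = {b, e}
Tree: B1–B2, B1–B3, B1–B4
Each bag holds 2 vertices, so the decomposition has width 1, which upper-bounds the treewidth. Any graph with an edge has treewidth ≥ 1, and G has the edge b–a. Therefore the treewidth is 1.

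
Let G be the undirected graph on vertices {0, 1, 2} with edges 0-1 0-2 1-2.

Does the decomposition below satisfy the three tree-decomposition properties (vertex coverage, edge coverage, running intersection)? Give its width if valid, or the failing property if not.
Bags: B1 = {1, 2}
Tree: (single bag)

A tree decomposition must satisfy three properties: every vertex lies in some bag; for every edge, both endpoints lie together in some bag; and for every vertex, the bags containing it form a connected subtree. Here vertex 0 appears in no bag, so the decomposition is invalid.

No — vertex 0 appears in no bag.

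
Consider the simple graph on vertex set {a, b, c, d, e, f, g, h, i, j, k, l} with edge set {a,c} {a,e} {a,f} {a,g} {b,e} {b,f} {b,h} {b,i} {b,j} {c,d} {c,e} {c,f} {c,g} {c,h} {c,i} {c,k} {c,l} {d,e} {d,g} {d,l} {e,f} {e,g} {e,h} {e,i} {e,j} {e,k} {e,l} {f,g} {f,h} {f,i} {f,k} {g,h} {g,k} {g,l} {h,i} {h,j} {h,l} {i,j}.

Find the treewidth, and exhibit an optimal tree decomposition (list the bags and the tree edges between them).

Every bag has size at most 5, so the width is 5 − 1 = 4 and tw(G) ≤ 4. On the other hand G contains the 5-clique {b, e, h, i, j}. A clique must lie in a single bag of any decomposition, so no decomposition can have width below 4. Combining the bounds, tw(G) = 4.

Treewidth 4.
Bags: B1 = {c, e, g, h, l}  B2 = {c, e, f, g, h}  B3 = {c, e, f, h, i}  B4 = {b, e, f, h, i}  B5 = {c, d, e, g, l}  B6 = {a, c, e, f, g}  B7 = {c, e, f, g, k}  B8 = {b, e, h, i, j}
Tree: B1–B2, B2–B3, B3–B4, B1–B5, B2–B6, B2–B7, B4–B8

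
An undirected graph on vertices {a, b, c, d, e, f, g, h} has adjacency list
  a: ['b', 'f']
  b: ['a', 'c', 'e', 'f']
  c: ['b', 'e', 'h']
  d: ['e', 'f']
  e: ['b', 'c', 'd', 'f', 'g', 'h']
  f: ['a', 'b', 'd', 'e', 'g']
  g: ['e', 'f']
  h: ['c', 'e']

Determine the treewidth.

2

A width-2 tree decomposition is:
Bags: B1 = {b, e, f}  B2 = {e, f, g}  B3 = {a, b, f}  B4 = {d, e, f}  B5 = {b, c, e}  B6 = {c, e, h}
Tree: B1–B2, B1–B3, B2–B4, B1–B5, B5–B6
The largest bag has 3 vertices, giving width 2; this decomposition certifies tw(G) ≤ 2. Conversely, {c, e, h} is a clique of size 3, and the vertices of any clique must share a bag in every tree decomposition; so some bag has ≥ 3 vertices and tw(G) ≥ 2. The upper and lower bounds meet at 2, so that is the treewidth.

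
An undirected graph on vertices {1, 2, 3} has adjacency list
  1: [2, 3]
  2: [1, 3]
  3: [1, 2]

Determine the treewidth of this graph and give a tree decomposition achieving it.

With just one bag of size 3, the width is 3 − 1 = 2, so tw(G) ≤ 2. For the lower bound, the 3 vertices {1, 2, 3} are pairwise adjacent, and any tree decomposition puts a clique entirely inside one bag — forcing width ≥ 2. Hence tw(G) = 2 exactly.

Treewidth 2.
Bags: B1 = {1, 2, 3}
Tree: (single bag)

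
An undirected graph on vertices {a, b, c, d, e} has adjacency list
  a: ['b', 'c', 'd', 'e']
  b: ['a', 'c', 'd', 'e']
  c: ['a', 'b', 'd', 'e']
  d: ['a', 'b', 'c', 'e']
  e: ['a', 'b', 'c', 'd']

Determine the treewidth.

A width-4 tree decomposition is:
Bags: B1 = {a, b, c, d, e}
Tree: (single bag)
With just one bag of size 5, the width is 5 − 1 = 4, so tw(G) ≤ 4. Conversely, {a, b, c, d, e} is a clique of size 5, and the vertices of any clique must share a bag in every tree decomposition; so some bag has ≥ 5 vertices and tw(G) ≥ 4. Combining the bounds, tw(G) = 4.

4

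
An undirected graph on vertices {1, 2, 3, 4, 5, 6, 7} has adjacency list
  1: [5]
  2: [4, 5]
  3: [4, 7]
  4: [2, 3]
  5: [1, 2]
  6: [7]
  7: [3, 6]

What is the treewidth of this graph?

1

A width-1 tree decomposition is:
Bags: B1 = {6, 7}  B2 = {3, 7}  B3 = {3, 4}  B4 = {2, 4}  B5 = {2, 5}  B6 = {1, 5}
Tree: B1–B2, B2–B3, B3–B4, B4–B5, B5–B6
Every bag has size at most 2, so the width is 2 − 1 = 1 and tw(G) ≤ 1. G has an edge, so its treewidth is at least 1. Hence tw(G) = 1 exactly.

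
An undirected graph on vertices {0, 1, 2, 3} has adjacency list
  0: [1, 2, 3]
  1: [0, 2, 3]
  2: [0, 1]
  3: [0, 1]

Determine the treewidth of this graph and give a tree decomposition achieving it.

The largest bag has 3 vertices, giving width 2; this decomposition certifies tw(G) ≤ 2. On the other hand G contains the 3-clique {0, 1, 2}. A clique must lie in a single bag of any decomposition, so no decomposition can have width below 2. Combining the bounds, tw(G) = 2.

Treewidth 2.
Bags: B1 = {0, 1, 3}  B2 = {0, 1, 2}
Tree: B1–B2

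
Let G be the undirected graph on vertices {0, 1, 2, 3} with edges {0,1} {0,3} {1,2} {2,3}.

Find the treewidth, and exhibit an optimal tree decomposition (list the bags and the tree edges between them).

Every bag has size at most 3, so the width is 3 − 1 = 2 and tw(G) ≤ 2. The edges 0–1–2–3–0 form a cycle, so G is not a tree and its treewidth is at least 2. Combining the bounds, tw(G) = 2.

Treewidth 2.
One optimal decomposition is:
Bags: B1 = {0, 1, 2}  B2 = {0, 2, 3}
Tree: B1–B2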